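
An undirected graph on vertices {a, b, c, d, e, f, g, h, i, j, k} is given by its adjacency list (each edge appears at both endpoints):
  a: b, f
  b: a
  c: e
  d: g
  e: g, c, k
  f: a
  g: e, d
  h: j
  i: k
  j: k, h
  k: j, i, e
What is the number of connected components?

2

Component: {a, b, f}
Component: {c, d, e, g, h, i, j, k}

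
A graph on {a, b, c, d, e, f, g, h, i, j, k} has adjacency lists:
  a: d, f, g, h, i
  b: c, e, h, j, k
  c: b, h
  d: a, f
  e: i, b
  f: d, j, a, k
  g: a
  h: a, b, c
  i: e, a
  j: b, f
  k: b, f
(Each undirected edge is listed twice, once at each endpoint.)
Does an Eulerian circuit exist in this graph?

No

Degrees: a:5, b:5, c:2, d:2, e:2, f:4, g:1, h:3, i:2, j:2, k:2
a, b, g, h have odd degree; an Eulerian circuit needs every degree to be even, so none exists.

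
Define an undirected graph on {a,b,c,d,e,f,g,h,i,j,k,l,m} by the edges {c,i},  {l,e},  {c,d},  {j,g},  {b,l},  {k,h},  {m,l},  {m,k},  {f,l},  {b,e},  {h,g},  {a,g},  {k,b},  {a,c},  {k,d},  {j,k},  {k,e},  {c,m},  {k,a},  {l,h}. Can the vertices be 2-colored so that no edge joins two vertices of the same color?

The cycle b-e-l-b has length 3, which is odd, so the graph is not bipartite.

No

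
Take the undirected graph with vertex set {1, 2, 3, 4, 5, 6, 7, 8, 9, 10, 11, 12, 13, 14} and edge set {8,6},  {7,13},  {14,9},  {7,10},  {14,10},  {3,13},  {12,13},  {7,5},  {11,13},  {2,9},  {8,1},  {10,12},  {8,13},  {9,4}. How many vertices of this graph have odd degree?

12

Degrees: 1:1, 2:1, 3:1, 4:1, 5:1, 6:1, 7:3, 8:3, 9:3, 10:3, 11:1, 12:2, 13:5, 14:2
Odd-degree vertices: 1, 2, 3, 4, 5, 6, 7, 8, 9, 10, 11, 13.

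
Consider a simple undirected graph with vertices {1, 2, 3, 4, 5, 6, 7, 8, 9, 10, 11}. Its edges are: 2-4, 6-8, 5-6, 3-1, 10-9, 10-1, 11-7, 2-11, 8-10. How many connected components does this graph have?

2

Component: {2, 4, 7, 11}
Component: {1, 3, 5, 6, 8, 9, 10}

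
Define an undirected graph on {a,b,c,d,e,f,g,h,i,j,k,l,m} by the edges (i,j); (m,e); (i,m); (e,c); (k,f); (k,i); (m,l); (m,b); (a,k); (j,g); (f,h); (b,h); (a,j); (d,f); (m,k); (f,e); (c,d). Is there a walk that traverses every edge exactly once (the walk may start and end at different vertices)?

Degrees: a:2, b:2, c:2, d:2, e:3, f:4, g:1, h:2, i:3, j:3, k:4, l:1, m:5
Odd-degree vertices: e, g, i, j, l, m (6 total).
An Eulerian trail requires 0 or 2 odd-degree vertices; here there are 6.

No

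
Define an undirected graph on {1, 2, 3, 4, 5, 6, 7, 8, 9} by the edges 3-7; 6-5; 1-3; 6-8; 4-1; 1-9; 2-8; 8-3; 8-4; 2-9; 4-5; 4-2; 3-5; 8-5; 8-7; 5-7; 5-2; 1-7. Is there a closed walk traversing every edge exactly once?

Yes

Degrees: 1:4, 2:4, 3:4, 4:4, 5:6, 6:2, 7:4, 8:6, 9:2
All degrees are even and the non-isolated vertices are connected — an Eulerian circuit exists.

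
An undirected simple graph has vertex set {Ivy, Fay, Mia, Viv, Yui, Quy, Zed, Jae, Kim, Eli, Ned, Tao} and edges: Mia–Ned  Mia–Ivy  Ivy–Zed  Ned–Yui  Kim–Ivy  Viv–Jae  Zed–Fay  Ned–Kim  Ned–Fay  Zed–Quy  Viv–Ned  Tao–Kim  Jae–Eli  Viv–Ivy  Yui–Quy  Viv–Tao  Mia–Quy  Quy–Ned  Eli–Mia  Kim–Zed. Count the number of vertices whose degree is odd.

0

Degrees: Ivy:4, Fay:2, Mia:4, Viv:4, Yui:2, Quy:4, Zed:4, Jae:2, Kim:4, Eli:2, Ned:6, Tao:2
Odd-degree vertices: none.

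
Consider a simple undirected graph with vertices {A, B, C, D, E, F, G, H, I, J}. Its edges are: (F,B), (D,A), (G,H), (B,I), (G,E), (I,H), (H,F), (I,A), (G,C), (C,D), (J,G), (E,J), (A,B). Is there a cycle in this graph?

|V| = 10, |E| = 13, number of components = 1.
One cycle is G-E-J-G.

Yes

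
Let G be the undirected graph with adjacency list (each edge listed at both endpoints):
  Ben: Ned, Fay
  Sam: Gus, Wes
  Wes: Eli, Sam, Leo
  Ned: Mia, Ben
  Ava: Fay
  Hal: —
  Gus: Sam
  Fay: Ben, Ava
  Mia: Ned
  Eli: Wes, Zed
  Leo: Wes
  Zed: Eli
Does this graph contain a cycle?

The graph has 12 vertices, 9 edges, and 3 connected components.
A forest on 12 vertices with 3 components has exactly 9 edges, which matches — so no cycle.

No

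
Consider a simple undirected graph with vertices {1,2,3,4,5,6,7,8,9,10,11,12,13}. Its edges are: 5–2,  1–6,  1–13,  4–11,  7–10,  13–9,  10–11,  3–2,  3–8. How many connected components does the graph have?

Component: {12}
Component: {1, 6, 9, 13}
Component: {2, 3, 5, 8}
Component: {4, 7, 10, 11}

4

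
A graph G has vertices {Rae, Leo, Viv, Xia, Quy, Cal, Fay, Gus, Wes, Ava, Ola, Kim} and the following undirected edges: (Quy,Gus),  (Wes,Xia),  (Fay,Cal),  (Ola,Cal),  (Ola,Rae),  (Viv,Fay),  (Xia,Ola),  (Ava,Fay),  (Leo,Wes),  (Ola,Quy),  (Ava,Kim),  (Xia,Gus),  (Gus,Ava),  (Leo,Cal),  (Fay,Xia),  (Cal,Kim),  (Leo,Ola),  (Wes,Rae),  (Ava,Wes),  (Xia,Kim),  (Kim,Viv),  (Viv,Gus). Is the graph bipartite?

Cal-Leo-Ola-Cal is an odd cycle (length 3), and a bipartite graph can contain only even cycles.

No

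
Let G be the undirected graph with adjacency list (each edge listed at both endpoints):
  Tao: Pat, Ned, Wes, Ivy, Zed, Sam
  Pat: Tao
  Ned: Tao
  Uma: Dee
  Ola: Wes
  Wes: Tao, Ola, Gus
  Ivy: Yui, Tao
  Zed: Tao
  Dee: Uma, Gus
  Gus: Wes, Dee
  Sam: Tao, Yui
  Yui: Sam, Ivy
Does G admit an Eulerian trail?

No

Degrees: Tao:6, Pat:1, Ned:1, Uma:1, Ola:1, Wes:3, Ivy:2, Zed:1, Dee:2, Gus:2, Sam:2, Yui:2
Odd-degree vertices: Pat, Ned, Uma, Ola, Wes, Zed (6 total).
With 6 odd-degree vertices (more than two), no single trail can use every edge.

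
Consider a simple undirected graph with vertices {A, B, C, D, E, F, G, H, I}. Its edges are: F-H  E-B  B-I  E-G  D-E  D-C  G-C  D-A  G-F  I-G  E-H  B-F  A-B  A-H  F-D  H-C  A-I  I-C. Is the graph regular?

Yes

Degrees: A:4, B:4, C:4, D:4, E:4, F:4, G:4, H:4, I:4
All degrees equal 4; the graph is regular.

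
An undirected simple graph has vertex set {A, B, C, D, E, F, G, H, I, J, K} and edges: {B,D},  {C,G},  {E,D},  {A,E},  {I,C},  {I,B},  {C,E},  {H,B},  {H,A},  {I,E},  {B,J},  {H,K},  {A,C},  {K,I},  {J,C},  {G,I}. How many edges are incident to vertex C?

5

Neighbors of C: A, E, G, I, J.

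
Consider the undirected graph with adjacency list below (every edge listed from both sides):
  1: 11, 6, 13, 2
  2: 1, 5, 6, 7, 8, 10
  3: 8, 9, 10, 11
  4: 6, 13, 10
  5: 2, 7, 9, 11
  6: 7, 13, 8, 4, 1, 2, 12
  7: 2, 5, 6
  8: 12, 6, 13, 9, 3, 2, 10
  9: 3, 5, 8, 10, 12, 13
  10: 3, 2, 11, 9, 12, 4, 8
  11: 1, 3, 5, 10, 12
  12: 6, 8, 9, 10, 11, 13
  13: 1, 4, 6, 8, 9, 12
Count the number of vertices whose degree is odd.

Degrees: 1:4, 2:6, 3:4, 4:3, 5:4, 6:7, 7:3, 8:7, 9:6, 10:7, 11:5, 12:6, 13:6
Odd-degree vertices: 4, 6, 7, 8, 10, 11.

6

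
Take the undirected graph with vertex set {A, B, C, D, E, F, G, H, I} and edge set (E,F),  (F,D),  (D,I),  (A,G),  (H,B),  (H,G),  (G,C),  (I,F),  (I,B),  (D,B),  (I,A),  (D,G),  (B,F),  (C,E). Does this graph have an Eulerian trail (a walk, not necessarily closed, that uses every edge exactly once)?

Yes

Degrees: A:2, B:4, C:2, D:4, E:2, F:4, G:4, H:2, I:4
Odd-degree vertices: none (0 total).
With 0 odd-degree vertices and all edges in one connected piece, an Eulerian trail exists.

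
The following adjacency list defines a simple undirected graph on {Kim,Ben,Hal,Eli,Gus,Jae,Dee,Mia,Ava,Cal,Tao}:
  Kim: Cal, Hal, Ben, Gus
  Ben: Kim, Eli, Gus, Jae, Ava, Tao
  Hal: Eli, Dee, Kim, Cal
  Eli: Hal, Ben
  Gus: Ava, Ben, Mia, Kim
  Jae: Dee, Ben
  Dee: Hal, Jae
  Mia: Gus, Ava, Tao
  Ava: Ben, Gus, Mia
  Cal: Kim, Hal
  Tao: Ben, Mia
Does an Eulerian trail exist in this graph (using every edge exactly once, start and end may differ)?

Yes

Degrees: Kim:4, Ben:6, Hal:4, Eli:2, Gus:4, Jae:2, Dee:2, Mia:3, Ava:3, Cal:2, Tao:2
Odd-degree vertices: Mia, Ava (2 total).
The non-isolated vertices are connected and exactly 2 have odd degree, so an Eulerian trail exists (from Mia to Ava).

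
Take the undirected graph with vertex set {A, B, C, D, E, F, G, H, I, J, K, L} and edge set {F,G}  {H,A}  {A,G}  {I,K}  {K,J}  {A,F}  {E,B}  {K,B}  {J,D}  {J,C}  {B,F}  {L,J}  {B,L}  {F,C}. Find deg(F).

4

Neighbors of F: A, B, C, G.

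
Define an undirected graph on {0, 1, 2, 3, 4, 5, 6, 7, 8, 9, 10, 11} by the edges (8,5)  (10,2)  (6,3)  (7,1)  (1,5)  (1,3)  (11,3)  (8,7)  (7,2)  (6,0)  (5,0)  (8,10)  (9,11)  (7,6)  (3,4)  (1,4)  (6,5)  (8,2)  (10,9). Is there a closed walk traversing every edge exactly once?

No

Degrees: 0:2, 1:4, 2:3, 3:4, 4:2, 5:4, 6:4, 7:4, 8:4, 9:2, 10:3, 11:2
Vertices with odd degree: 2, 10. An Eulerian circuit requires all degrees even.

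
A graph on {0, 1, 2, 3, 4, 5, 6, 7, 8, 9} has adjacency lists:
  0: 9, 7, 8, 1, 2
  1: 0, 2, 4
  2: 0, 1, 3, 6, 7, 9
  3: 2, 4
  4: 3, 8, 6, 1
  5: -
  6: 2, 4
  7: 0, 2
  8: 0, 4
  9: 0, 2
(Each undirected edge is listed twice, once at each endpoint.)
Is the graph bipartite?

No

The cycle 0-2-9-0 has length 3, which is odd, so the graph is not bipartite.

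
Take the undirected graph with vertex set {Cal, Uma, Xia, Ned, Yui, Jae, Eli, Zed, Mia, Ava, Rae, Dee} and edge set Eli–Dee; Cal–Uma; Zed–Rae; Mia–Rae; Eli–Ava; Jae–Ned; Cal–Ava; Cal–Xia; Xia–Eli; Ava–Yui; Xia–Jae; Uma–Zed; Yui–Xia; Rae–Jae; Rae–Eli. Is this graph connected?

Yes

Starting from Cal and exploring outward reaches every vertex (Cal, Ava, Xia, Uma, Eli, Yui, Jae, Zed, Rae, Dee, Ned, Mia); the graph is connected.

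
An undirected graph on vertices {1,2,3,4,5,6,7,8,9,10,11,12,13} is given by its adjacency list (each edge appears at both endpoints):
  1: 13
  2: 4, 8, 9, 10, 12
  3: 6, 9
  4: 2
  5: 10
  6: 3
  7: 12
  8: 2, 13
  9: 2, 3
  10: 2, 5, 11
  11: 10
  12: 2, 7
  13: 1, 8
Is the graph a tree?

|V| = 13, |E| = 12.
Connected and |E| = |V| - 1, which characterizes a tree.

Yes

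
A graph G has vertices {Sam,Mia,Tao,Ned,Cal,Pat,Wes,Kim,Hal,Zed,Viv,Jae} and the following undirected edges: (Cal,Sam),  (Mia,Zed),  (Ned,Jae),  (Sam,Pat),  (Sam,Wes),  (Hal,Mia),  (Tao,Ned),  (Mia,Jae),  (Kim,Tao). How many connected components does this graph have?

Component: {Viv}
Component: {Sam, Cal, Pat, Wes}
Component: {Mia, Tao, Ned, Kim, Hal, Zed, Jae}

3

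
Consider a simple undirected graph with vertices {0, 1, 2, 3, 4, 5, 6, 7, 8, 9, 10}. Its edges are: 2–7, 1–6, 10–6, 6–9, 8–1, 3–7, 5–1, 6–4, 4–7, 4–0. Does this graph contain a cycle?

|V| = 11, |E| = 10, number of components = 1.
A forest on 11 vertices with 1 component has exactly 10 edges, which matches — so no cycle.

No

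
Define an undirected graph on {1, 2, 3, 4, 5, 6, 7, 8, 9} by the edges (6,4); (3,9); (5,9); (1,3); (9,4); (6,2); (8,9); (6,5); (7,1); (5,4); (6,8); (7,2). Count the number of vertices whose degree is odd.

Degrees: 1:2, 2:2, 3:2, 4:3, 5:3, 6:4, 7:2, 8:2, 9:4
Odd-degree vertices: 4, 5.

2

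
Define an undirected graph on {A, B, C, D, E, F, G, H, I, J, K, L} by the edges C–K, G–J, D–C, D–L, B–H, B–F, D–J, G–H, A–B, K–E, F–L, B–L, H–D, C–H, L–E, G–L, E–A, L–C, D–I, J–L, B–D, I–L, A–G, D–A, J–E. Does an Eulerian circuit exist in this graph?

Degrees: A:4, B:5, C:4, D:7, E:4, F:2, G:4, H:4, I:2, J:4, K:2, L:8
Vertices with odd degree: B, D. An Eulerian circuit requires all degrees even.

No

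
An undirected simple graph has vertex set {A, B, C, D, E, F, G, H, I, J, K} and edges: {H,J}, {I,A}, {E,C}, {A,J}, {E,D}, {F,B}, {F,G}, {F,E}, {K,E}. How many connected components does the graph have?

2

Component: {A, H, I, J}
Component: {B, C, D, E, F, G, K}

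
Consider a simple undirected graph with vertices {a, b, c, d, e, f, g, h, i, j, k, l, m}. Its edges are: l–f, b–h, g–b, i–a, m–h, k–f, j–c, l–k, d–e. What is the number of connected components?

Component: {a, i}
Component: {c, j}
Component: {d, e}
Component: {f, k, l}
Component: {b, g, h, m}

5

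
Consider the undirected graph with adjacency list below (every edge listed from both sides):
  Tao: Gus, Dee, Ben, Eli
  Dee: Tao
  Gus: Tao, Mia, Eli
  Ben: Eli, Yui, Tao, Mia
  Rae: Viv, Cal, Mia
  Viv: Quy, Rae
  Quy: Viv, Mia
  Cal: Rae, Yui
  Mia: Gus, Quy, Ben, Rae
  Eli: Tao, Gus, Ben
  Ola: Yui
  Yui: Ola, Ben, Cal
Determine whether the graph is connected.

Yes

A breadth-first search from Tao visits Tao, Ben, Dee, Eli, Gus, Mia, Yui, Rae, Quy, Ola, Cal, Viv — all 12 vertices — so the graph is connected.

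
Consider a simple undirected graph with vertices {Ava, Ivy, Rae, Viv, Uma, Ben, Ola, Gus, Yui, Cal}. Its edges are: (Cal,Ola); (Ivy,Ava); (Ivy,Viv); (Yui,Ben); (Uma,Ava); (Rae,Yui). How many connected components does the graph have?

4

Component: {Gus}
Component: {Ola, Cal}
Component: {Rae, Ben, Yui}
Component: {Ava, Ivy, Viv, Uma}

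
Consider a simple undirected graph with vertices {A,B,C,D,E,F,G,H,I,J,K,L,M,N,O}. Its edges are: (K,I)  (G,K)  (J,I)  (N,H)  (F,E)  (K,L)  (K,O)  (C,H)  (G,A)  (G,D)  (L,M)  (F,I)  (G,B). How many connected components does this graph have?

Component: {C, H, N}
Component: {A, B, D, E, F, G, I, J, K, L, M, O}

2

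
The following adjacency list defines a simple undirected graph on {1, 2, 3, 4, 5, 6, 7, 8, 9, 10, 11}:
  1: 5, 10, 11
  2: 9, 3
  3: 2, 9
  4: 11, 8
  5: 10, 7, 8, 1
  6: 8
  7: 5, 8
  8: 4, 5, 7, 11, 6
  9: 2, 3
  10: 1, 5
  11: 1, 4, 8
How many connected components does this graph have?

2

Component: {2, 3, 9}
Component: {1, 4, 5, 6, 7, 8, 10, 11}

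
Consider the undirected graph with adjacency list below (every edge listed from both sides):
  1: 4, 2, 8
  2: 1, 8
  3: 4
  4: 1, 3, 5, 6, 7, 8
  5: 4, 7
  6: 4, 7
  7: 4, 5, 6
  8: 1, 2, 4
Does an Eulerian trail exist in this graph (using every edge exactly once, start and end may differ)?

No

Degrees: 1:3, 2:2, 3:1, 4:6, 5:2, 6:2, 7:3, 8:3
Odd-degree vertices: 1, 3, 7, 8 (4 total).
With 4 odd-degree vertices (more than two), no single trail can use every edge.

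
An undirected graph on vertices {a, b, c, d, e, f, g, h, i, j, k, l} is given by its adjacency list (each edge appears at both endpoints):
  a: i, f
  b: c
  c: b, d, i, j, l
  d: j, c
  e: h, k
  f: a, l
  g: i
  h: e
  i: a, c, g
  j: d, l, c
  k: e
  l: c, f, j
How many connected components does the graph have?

2

Component: {e, h, k}
Component: {a, b, c, d, f, g, i, j, l}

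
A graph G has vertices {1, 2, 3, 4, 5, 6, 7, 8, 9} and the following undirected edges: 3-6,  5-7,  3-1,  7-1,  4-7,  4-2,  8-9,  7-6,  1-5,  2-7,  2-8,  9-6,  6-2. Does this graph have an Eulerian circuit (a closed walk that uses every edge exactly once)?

Degrees: 1:3, 2:4, 3:2, 4:2, 5:2, 6:4, 7:5, 8:2, 9:2
Vertices with odd degree: 1, 7. An Eulerian circuit requires all degrees even.

No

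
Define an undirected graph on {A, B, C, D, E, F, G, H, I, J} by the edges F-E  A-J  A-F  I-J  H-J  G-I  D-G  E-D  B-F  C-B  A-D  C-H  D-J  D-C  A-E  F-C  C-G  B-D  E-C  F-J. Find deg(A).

Neighbors of A: D, E, F, J.

4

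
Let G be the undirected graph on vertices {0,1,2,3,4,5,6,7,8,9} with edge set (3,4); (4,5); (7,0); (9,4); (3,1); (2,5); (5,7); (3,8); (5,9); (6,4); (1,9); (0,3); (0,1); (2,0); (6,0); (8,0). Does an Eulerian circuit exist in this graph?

No

Degrees: 0:6, 1:3, 2:2, 3:4, 4:4, 5:4, 6:2, 7:2, 8:2, 9:3
Vertices with odd degree: 1, 9. An Eulerian circuit requires all degrees even.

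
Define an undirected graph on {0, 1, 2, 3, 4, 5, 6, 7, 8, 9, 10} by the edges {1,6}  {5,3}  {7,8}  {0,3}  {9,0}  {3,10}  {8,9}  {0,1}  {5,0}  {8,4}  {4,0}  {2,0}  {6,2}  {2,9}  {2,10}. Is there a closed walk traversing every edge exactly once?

Degrees: 0:6, 1:2, 2:4, 3:3, 4:2, 5:2, 6:2, 7:1, 8:3, 9:3, 10:2
Vertices with odd degree: 3, 7, 8, 9. An Eulerian circuit requires all degrees even.

No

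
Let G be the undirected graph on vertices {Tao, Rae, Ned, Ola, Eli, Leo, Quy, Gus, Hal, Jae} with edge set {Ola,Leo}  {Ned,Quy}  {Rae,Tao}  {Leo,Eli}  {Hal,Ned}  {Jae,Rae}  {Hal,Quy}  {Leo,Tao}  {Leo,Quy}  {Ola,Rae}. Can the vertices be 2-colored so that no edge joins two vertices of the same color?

No

The cycle Hal-Ned-Quy-Hal has length 3, which is odd, so the graph is not bipartite.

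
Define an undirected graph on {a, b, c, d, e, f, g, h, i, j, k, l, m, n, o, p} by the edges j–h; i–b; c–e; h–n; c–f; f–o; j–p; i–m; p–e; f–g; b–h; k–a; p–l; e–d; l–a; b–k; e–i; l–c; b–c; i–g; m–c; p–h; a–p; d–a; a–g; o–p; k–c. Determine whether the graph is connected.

Yes

Starting from a and exploring outward reaches every vertex (a, l, k, d, g, p, c, b, e, i, f, o, j, h, m, n); the graph is connected.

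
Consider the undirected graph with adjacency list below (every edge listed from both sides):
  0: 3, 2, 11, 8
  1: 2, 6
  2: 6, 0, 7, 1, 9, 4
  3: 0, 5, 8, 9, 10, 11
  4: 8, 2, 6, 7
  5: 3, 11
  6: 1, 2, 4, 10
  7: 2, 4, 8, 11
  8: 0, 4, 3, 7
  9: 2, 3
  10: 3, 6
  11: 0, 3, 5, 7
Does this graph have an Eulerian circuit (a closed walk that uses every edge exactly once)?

Yes

Degrees: 0:4, 1:2, 2:6, 3:6, 4:4, 5:2, 6:4, 7:4, 8:4, 9:2, 10:2, 11:4
Every vertex has even degree and the edges form a single connected piece, so an Eulerian circuit exists.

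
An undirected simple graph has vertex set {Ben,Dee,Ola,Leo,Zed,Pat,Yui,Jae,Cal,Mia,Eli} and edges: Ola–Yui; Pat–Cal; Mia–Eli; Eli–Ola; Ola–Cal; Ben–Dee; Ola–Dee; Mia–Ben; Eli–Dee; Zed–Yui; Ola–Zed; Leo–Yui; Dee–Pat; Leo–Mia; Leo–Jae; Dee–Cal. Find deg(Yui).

3

Neighbors of Yui: Ola, Leo, Zed.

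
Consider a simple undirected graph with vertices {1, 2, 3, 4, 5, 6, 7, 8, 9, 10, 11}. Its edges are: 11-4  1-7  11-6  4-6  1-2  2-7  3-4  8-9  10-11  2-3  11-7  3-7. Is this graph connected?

No

Component: {5}
Component: {8, 9}
Component: {1, 2, 3, 4, 6, 7, 10, 11}
There are 3 separate components, so the graph is not connected.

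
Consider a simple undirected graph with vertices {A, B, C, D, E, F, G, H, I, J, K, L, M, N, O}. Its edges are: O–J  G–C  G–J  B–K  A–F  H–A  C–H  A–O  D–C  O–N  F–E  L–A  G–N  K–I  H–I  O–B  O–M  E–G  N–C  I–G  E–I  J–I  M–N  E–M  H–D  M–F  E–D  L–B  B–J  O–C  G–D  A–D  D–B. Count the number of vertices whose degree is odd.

6

Degrees: A:5, B:5, C:5, D:6, E:5, F:3, G:6, H:4, I:5, J:4, K:2, L:2, M:4, N:4, O:6
Odd-degree vertices: A, B, C, E, F, I.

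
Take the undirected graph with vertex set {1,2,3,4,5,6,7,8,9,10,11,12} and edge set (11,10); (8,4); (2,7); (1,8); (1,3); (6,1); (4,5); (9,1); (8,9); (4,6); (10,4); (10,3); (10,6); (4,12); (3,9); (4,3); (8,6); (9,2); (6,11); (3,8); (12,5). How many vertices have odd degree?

4

Degrees: 1:4, 2:2, 3:5, 4:6, 5:2, 6:5, 7:1, 8:5, 9:4, 10:4, 11:2, 12:2
Odd-degree vertices: 3, 6, 7, 8.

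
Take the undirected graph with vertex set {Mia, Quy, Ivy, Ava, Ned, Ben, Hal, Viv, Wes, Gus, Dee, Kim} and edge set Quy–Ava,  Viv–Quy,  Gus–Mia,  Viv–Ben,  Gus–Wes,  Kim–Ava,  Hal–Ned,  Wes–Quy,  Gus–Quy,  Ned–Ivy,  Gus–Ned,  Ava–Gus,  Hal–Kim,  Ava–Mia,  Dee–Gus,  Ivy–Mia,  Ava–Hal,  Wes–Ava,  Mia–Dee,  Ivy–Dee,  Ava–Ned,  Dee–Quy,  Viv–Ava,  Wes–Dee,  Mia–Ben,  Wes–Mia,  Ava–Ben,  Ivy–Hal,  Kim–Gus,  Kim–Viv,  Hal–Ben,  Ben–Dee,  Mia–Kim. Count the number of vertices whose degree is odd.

8

Degrees: Mia:7, Quy:5, Ivy:4, Ava:9, Ned:4, Ben:5, Hal:5, Viv:4, Wes:5, Gus:7, Dee:6, Kim:5
Odd-degree vertices: Mia, Quy, Ava, Ben, Hal, Wes, Gus, Kim.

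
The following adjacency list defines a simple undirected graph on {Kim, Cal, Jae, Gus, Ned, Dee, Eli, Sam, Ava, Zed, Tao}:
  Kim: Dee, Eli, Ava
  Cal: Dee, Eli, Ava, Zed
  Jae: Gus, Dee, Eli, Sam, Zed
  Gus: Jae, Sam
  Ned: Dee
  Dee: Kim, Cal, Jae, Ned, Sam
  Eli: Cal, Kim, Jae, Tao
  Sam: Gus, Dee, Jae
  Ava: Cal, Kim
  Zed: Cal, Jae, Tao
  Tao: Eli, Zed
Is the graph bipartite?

No

The cycle Jae-Sam-Dee-Jae has length 3, which is odd, so the graph is not bipartite.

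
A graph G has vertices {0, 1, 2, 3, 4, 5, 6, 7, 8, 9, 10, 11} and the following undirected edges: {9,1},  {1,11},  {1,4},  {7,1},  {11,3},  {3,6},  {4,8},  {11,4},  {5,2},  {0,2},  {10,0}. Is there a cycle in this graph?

The graph has 12 vertices, 11 edges, and 2 connected components.
Since 11 > 12 - 2, a cycle must exist; for instance 1-11-4-1.

Yes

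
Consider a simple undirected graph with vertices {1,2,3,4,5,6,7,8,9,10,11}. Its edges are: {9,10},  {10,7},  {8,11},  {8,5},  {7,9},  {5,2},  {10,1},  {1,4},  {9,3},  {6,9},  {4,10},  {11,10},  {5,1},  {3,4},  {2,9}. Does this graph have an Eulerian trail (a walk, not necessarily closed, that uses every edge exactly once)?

Degrees: 1:3, 2:2, 3:2, 4:3, 5:3, 6:1, 7:2, 8:2, 9:5, 10:5, 11:2
Odd-degree vertices: 1, 4, 5, 6, 9, 10 (6 total).
An Eulerian trail requires 0 or 2 odd-degree vertices; here there are 6.

No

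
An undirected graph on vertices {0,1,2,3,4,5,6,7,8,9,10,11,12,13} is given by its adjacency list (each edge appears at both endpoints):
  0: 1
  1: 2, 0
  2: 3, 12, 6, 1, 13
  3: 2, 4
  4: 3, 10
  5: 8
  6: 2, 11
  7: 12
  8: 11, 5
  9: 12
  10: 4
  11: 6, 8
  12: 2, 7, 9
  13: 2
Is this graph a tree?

Yes

The graph has 14 vertices and 13 edges.
Connected and |E| = |V| - 1, which characterizes a tree.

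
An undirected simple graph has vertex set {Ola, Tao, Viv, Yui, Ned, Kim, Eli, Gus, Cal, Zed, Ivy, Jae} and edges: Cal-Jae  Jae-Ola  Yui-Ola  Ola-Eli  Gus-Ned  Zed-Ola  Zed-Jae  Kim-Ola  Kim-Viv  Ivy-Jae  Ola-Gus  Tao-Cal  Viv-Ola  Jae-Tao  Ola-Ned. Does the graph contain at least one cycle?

Yes

|V| = 12, |E| = 15, number of components = 1.
Since 15 > 12 - 1, a cycle must exist; for instance Jae-Tao-Cal-Jae.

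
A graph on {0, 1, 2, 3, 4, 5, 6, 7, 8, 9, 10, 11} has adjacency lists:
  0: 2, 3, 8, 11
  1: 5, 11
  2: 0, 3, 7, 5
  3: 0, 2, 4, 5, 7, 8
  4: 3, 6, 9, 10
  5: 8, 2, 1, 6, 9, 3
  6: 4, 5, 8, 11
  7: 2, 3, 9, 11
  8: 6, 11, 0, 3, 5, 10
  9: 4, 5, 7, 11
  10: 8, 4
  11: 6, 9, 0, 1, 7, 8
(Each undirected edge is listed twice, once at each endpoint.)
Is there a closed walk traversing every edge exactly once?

Degrees: 0:4, 1:2, 2:4, 3:6, 4:4, 5:6, 6:4, 7:4, 8:6, 9:4, 10:2, 11:6
All degrees are even and the non-isolated vertices are connected — an Eulerian circuit exists.

Yes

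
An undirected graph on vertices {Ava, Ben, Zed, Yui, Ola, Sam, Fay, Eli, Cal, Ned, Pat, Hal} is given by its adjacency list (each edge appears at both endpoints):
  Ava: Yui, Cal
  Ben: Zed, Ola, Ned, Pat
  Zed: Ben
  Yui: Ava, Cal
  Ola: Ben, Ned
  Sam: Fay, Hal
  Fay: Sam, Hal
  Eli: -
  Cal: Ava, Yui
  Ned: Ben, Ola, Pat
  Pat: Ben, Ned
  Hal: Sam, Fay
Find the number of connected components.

4

Component: {Eli}
Component: {Ava, Yui, Cal}
Component: {Sam, Fay, Hal}
Component: {Ben, Zed, Ola, Ned, Pat}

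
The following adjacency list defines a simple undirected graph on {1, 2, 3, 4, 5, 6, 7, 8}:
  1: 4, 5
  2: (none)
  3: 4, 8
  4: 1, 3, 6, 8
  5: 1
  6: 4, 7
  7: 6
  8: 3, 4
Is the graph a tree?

No

The graph has 8 vertices and 7 edges.
It splits into 2 components, so it cannot be a tree.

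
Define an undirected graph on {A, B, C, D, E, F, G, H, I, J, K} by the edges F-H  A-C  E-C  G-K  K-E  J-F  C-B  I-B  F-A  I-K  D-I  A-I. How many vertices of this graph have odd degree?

8

Degrees: A:3, B:2, C:3, D:1, E:2, F:3, G:1, H:1, I:4, J:1, K:3
Odd-degree vertices: A, C, D, F, G, H, J, K.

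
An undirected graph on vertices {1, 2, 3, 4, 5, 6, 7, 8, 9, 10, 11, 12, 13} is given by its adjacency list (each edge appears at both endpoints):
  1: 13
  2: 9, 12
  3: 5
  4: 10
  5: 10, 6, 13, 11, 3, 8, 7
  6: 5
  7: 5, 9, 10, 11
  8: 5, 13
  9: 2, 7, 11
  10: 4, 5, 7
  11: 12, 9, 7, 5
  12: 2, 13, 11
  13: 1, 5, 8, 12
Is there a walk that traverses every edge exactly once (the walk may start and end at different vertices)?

Degrees: 1:1, 2:2, 3:1, 4:1, 5:7, 6:1, 7:4, 8:2, 9:3, 10:3, 11:4, 12:3, 13:4
Odd-degree vertices: 1, 3, 4, 5, 6, 9, 10, 12 (8 total).
With 8 odd-degree vertices (more than two), no single trail can use every edge.

No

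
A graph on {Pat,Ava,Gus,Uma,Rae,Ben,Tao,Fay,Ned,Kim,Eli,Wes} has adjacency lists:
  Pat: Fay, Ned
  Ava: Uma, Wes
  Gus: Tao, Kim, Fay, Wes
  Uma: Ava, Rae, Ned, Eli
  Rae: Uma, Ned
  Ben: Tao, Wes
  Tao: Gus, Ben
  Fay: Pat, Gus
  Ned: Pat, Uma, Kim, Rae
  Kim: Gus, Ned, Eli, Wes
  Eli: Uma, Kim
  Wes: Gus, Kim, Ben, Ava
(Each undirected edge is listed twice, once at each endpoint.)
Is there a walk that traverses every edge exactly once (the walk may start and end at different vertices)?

Yes

Degrees: Pat:2, Ava:2, Gus:4, Uma:4, Rae:2, Ben:2, Tao:2, Fay:2, Ned:4, Kim:4, Eli:2, Wes:4
Odd-degree vertices: none (0 total).
With 0 odd-degree vertices and all edges in one connected piece, an Eulerian trail exists.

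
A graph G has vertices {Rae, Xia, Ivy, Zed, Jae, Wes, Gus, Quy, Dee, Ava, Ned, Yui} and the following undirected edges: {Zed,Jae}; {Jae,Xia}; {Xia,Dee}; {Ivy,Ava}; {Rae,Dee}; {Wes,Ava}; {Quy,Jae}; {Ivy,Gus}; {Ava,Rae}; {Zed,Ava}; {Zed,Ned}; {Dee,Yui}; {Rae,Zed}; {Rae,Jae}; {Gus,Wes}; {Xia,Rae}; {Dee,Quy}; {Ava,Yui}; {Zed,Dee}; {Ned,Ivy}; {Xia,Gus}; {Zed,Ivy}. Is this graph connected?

Yes

A breadth-first search from Rae visits Rae, Xia, Ava, Jae, Dee, Zed, Gus, Yui, Wes, Ivy, Quy, Ned — all 12 vertices — so the graph is connected.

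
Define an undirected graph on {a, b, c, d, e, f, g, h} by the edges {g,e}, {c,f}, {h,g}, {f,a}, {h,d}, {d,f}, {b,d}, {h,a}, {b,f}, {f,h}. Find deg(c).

Neighbors of c: f.

1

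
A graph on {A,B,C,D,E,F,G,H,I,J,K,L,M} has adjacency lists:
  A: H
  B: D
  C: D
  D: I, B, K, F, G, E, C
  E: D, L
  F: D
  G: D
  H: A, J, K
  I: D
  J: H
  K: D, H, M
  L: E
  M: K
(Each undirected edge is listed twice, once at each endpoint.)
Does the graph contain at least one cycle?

No

|V| = 13, |E| = 12, number of components = 1.
Since 12 = 13 - 1, the graph is a forest and contains no cycle.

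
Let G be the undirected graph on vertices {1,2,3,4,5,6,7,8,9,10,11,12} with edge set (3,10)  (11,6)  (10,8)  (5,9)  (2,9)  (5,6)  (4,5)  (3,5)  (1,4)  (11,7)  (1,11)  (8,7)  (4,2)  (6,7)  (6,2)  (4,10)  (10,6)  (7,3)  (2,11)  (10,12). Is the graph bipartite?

The cycle 6-11-7-6 has length 3, which is odd, so the graph is not bipartite.

No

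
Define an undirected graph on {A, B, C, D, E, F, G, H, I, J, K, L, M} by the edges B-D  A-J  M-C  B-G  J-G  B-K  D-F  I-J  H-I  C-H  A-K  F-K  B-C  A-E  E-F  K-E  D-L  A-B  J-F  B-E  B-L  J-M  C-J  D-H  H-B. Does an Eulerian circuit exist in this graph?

Yes

Degrees: A:4, B:8, C:4, D:4, E:4, F:4, G:2, H:4, I:2, J:6, K:4, L:2, M:2
Every vertex has even degree and the edges form a single connected piece, so an Eulerian circuit exists.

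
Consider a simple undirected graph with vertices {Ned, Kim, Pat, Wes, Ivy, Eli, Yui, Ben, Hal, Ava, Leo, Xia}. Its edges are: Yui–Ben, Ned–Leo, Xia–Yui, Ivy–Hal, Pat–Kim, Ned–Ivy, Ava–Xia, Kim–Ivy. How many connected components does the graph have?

4

Component: {Wes}
Component: {Eli}
Component: {Yui, Ben, Ava, Xia}
Component: {Ned, Kim, Pat, Ivy, Hal, Leo}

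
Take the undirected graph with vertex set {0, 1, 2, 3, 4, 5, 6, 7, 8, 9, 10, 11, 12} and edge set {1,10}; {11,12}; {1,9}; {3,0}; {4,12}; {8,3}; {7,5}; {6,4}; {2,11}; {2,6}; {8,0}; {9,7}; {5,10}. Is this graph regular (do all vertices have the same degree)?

Yes

Degrees: 0:2, 1:2, 2:2, 3:2, 4:2, 5:2, 6:2, 7:2, 8:2, 9:2, 10:2, 11:2, 12:2
Every vertex has degree 2, so the graph is 2-regular.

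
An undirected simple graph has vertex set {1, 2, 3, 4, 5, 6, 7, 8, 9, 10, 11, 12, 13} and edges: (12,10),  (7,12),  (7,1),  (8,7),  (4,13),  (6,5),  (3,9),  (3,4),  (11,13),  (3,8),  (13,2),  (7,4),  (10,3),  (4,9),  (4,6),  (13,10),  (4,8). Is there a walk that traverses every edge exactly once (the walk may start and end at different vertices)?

Degrees: 1:1, 2:1, 3:4, 4:6, 5:1, 6:2, 7:4, 8:3, 9:2, 10:3, 11:1, 12:2, 13:4
Odd-degree vertices: 1, 2, 5, 8, 10, 11 (6 total).
An Eulerian trail requires 0 or 2 odd-degree vertices; here there are 6.

No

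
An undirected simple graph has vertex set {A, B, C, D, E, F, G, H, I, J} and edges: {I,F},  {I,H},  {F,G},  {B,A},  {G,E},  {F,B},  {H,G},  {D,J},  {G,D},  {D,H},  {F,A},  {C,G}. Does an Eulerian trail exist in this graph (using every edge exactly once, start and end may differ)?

No

Degrees: A:2, B:2, C:1, D:3, E:1, F:4, G:5, H:3, I:2, J:1
Odd-degree vertices: C, D, E, G, H, J (6 total).
An Eulerian trail requires 0 or 2 odd-degree vertices; here there are 6.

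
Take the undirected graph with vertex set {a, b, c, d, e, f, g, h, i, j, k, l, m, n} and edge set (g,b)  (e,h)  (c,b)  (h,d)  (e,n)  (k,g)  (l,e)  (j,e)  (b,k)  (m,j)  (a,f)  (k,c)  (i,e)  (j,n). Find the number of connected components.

Component: {a, f}
Component: {b, c, g, k}
Component: {d, e, h, i, j, l, m, n}

3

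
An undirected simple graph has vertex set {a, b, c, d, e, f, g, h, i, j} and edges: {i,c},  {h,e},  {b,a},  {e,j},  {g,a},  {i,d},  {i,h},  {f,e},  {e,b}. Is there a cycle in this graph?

No

|V| = 10, |E| = 9, number of components = 1.
Since 9 = 10 - 1, the graph is a forest and contains no cycle.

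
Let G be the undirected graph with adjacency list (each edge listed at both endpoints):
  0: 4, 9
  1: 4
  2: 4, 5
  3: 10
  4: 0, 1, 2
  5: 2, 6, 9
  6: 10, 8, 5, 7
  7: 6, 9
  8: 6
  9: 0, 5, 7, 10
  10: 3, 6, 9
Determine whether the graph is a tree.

No

The graph has 11 vertices and 13 edges.
A tree on 11 vertices has exactly 10 edges; this graph has 13, so it contains a cycle and is not a tree.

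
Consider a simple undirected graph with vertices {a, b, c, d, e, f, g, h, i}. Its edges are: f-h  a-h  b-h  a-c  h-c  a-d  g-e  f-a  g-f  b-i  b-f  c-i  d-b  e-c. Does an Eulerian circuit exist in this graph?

Degrees: a:4, b:4, c:4, d:2, e:2, f:4, g:2, h:4, i:2
Every vertex has even degree and the edges form a single connected piece, so an Eulerian circuit exists.

Yes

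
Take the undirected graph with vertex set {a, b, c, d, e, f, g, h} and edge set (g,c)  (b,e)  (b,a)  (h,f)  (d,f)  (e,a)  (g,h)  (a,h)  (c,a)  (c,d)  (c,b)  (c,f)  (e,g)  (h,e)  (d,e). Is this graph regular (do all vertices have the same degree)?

No

Degrees: a:4, b:3, c:5, d:3, e:5, f:3, g:3, h:4
Degrees are not all equal (e.g. deg(b)=3 but deg(c)=5); not regular.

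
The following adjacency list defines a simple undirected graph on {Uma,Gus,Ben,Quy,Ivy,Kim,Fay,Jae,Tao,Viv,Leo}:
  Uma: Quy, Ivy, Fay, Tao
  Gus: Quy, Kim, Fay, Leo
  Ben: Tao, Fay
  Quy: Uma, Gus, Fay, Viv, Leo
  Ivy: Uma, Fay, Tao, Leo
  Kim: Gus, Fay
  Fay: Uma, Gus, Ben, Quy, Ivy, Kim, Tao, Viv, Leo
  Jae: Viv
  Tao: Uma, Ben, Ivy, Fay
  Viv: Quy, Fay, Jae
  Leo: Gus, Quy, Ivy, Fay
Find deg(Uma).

Neighbors of Uma: Quy, Ivy, Fay, Tao.

4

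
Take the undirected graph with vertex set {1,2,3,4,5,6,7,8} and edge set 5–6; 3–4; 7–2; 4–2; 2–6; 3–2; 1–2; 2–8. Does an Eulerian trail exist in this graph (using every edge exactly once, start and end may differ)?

Degrees: 1:1, 2:6, 3:2, 4:2, 5:1, 6:2, 7:1, 8:1
Odd-degree vertices: 1, 5, 7, 8 (4 total).
With 4 odd-degree vertices (more than two), no single trail can use every edge.

No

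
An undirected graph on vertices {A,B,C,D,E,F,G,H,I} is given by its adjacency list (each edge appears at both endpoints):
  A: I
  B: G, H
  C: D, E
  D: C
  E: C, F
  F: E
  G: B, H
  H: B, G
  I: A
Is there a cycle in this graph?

|V| = 9, |E| = 7, number of components = 3.
Since 7 > 9 - 3, a cycle must exist; for instance B-G-H-B.

Yes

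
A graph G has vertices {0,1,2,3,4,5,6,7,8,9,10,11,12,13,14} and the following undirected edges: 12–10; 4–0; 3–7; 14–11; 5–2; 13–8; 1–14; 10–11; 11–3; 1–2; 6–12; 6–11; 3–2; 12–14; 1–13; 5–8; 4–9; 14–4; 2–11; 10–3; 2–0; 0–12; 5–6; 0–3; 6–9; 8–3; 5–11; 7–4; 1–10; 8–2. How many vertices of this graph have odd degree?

Degrees: 0:4, 1:4, 2:6, 3:6, 4:4, 5:4, 6:4, 7:2, 8:4, 9:2, 10:4, 11:6, 12:4, 13:2, 14:4
Odd-degree vertices: none.

0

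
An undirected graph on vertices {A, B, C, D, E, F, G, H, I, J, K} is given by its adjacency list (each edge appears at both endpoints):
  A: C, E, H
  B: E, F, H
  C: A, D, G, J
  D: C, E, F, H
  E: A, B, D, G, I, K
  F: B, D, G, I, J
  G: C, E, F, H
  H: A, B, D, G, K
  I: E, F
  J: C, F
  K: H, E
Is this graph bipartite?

A valid 2-coloring puts {C, E, F, H} on one side and {A, B, D, G, I, J, K} on the other; every edge crosses between the two sides.

Yes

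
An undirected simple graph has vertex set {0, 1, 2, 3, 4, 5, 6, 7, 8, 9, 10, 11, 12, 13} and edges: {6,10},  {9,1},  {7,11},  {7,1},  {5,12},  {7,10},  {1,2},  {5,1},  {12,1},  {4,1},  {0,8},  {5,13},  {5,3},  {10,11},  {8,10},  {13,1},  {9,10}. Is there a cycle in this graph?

Yes

The graph has 14 vertices, 17 edges, and 1 connected component.
Since 17 > 14 - 1, a cycle must exist; for instance 1-13-5-1.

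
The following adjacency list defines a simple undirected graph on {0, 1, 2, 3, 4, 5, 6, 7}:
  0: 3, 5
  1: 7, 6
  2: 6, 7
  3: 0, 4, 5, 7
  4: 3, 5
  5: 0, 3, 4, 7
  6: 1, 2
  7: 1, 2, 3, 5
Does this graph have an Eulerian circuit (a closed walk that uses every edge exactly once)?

Degrees: 0:2, 1:2, 2:2, 3:4, 4:2, 5:4, 6:2, 7:4
All degrees are even and the non-isolated vertices are connected — an Eulerian circuit exists.

Yes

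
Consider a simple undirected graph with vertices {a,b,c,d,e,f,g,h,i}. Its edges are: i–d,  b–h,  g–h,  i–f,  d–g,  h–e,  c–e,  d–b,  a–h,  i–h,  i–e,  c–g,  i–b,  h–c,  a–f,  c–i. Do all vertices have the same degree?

No

Degrees: a:2, b:3, c:4, d:3, e:3, f:2, g:3, h:6, i:6
Vertex a has degree 2 while h has degree 6, so the graph is not regular.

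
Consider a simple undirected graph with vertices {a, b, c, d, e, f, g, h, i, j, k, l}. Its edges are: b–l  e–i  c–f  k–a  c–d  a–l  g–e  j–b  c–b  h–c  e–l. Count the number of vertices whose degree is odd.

Degrees: a:2, b:3, c:4, d:1, e:3, f:1, g:1, h:1, i:1, j:1, k:1, l:3
Odd-degree vertices: b, d, e, f, g, h, i, j, k, l.

10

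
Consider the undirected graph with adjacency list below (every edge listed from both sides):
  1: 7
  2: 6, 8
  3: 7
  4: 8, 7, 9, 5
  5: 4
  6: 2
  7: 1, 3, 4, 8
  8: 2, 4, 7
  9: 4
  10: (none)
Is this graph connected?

No

Component: {10}
Component: {1, 2, 3, 4, 5, 6, 7, 8, 9}
No edge joins these 2 groups, so the graph is disconnected.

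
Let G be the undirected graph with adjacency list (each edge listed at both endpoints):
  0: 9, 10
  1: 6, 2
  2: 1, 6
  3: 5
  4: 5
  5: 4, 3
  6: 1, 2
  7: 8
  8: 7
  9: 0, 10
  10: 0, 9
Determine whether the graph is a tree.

The graph has 11 vertices and 9 edges.
It is not connected, so it is not a tree.

No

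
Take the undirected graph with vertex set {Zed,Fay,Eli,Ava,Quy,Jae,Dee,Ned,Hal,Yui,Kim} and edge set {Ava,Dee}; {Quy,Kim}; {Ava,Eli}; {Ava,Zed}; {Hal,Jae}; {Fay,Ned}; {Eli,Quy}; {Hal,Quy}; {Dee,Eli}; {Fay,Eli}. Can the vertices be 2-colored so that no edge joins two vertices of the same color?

Dee-Ava-Eli-Dee is an odd cycle (length 3), and a bipartite graph can contain only even cycles.

No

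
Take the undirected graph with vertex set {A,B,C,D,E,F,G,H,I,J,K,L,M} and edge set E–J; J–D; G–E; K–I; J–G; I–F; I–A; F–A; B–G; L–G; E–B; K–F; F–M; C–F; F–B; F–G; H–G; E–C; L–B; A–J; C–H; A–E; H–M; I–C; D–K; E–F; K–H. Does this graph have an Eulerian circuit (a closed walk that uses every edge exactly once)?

Yes

Degrees: A:4, B:4, C:4, D:2, E:6, F:8, G:6, H:4, I:4, J:4, K:4, L:2, M:2
All degrees are even and the non-isolated vertices are connected — an Eulerian circuit exists.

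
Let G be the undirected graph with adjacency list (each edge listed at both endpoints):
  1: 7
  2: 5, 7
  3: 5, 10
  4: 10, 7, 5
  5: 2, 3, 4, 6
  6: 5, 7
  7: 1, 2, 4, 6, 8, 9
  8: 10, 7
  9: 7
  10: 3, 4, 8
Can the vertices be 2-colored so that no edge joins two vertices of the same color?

Partition the vertices as {5, 7, 10} vs {1, 2, 3, 4, 6, 8, 9}. Each listed edge has one endpoint in each part, so the graph is bipartite.

Yes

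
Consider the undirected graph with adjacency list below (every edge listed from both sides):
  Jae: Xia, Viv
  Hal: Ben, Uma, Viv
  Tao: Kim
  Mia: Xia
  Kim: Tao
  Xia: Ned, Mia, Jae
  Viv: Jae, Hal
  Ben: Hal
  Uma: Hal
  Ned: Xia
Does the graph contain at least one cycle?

No

The graph has 10 vertices, 8 edges, and 2 connected components.
A forest on 10 vertices with 2 components has exactly 8 edges, which matches — so no cycle.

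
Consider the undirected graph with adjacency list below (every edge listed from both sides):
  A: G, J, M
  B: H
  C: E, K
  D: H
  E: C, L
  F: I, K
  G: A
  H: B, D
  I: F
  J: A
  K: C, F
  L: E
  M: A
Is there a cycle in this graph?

No

|V| = 13, |E| = 10, number of components = 3.
A forest on 13 vertices with 3 components has exactly 10 edges, which matches — so no cycle.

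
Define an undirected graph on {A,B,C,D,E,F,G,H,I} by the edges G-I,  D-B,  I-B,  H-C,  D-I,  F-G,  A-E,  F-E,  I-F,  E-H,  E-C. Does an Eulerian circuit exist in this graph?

Degrees: A:1, B:2, C:2, D:2, E:4, F:3, G:2, H:2, I:4
A, F have odd degree; an Eulerian circuit needs every degree to be even, so none exists.

No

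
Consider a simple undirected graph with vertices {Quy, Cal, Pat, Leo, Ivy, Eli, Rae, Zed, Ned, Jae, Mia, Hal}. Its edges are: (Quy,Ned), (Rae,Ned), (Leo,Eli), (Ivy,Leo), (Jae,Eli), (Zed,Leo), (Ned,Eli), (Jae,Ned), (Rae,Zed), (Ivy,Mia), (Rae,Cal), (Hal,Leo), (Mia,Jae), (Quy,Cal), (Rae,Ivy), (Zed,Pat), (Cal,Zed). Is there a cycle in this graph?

Yes

The graph has 12 vertices, 17 edges, and 1 connected component.
One cycle is Ned-Rae-Zed-Leo-Eli-Ned.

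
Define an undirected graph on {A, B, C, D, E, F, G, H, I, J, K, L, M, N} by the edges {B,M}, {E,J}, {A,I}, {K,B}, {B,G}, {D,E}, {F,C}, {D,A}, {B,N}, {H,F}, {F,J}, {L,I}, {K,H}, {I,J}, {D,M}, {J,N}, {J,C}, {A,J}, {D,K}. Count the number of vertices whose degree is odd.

6

Degrees: A:3, B:4, C:2, D:4, E:2, F:3, G:1, H:2, I:3, J:6, K:3, L:1, M:2, N:2
Odd-degree vertices: A, F, G, I, K, L.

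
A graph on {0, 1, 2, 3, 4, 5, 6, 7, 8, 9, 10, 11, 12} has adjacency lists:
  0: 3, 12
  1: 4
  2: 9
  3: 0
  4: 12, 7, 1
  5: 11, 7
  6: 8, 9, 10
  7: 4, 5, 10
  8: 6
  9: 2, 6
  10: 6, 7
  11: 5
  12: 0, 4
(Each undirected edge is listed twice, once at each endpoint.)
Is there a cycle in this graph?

No

|V| = 13, |E| = 12, number of components = 1.
Since 12 = 13 - 1, the graph is a forest and contains no cycle.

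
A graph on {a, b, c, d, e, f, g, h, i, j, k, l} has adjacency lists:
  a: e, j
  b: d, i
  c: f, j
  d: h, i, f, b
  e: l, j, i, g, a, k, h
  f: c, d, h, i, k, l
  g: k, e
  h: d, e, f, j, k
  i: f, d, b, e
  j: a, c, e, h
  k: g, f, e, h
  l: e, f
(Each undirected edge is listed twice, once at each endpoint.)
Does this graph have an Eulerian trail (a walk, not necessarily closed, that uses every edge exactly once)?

Yes

Degrees: a:2, b:2, c:2, d:4, e:7, f:6, g:2, h:5, i:4, j:4, k:4, l:2
Odd-degree vertices: e, h (2 total).
The non-isolated vertices are connected and exactly 2 have odd degree, so an Eulerian trail exists (from e to h).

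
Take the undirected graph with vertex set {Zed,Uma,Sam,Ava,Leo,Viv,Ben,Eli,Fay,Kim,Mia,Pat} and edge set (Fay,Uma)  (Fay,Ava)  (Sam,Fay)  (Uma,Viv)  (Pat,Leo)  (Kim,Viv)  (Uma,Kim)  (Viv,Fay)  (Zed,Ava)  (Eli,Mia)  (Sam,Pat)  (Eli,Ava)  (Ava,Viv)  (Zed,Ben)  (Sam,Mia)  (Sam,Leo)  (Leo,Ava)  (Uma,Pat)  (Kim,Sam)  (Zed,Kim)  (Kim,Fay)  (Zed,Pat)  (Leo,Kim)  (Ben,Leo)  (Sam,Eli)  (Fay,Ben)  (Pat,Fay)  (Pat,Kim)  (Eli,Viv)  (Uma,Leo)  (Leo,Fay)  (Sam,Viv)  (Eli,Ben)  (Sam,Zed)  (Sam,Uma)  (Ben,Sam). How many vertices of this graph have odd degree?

6

Degrees: Zed:5, Uma:6, Sam:10, Ava:5, Leo:7, Viv:6, Ben:5, Eli:5, Fay:8, Kim:7, Mia:2, Pat:6
Odd-degree vertices: Zed, Ava, Leo, Ben, Eli, Kim.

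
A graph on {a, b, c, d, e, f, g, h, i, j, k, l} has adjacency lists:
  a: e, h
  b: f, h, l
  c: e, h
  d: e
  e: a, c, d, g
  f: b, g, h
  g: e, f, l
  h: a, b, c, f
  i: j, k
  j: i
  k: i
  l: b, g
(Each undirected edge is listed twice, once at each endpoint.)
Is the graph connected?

Component: {i, j, k}
Component: {a, b, c, d, e, f, g, h, l}
There are 2 separate components, so the graph is not connected.

No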